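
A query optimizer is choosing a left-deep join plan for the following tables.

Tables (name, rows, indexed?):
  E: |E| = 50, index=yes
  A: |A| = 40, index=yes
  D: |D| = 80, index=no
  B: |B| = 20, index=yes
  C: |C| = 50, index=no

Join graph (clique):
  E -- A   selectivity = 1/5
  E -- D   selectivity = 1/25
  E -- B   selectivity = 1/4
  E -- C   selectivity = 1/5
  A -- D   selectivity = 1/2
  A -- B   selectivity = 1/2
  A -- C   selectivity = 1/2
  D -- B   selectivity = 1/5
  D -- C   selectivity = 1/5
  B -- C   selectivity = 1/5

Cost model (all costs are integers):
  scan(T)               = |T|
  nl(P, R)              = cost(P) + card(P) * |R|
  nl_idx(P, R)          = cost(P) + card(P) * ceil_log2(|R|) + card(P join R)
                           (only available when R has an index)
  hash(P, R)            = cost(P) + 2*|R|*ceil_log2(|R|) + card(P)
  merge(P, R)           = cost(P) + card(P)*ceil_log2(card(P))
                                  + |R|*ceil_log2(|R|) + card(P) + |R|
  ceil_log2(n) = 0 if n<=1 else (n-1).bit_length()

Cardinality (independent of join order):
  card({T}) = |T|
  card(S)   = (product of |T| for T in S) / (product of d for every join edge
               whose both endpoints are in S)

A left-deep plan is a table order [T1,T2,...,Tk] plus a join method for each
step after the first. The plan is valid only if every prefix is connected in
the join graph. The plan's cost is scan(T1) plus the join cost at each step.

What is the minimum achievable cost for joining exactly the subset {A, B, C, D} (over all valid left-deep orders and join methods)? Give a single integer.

2400

Selinger DP over subsets of {A,B,C,D}:
  {A}: scan cost=40, card=40
  {D}: scan cost=80, card=80
  {B}: scan cost=20, card=20
  {C}: scan cost=50, card=50
  {AD}: card=1600; try (A,hash)→640, (D,merge)→960, (A,merge)→1000, (D,hash)→1200, (A,nl_idx)→2160, (D,nl)→3240 …(+1); best=640 via (A,hash)
  {AB}: card=400; try (B,hash)→280, (A,merge)→420, (B,merge)→440, (A,hash)→520, (A,nl_idx)→540, (B,nl_idx)→640 …(+2); best=280 via (B,hash)
  {AC}: card=1000; try (A,hash)→580, (C,merge)→670, (C,hash)→680, (A,merge)→680, (A,nl_idx)→1350, (C,nl)→2040 …(+1); best=580 via (A,hash)
  {BD}: card=320; try (B,hash)→360, (D,merge)→780, (B,nl_idx)→800, (B,merge)→840, (D,hash)→1160, (D,nl)→1620 …(+1); best=360 via (B,hash)
  {CD}: card=800; try (C,hash)→760, (D,merge)→1040, (C,merge)→1070, (D,hash)→1220, (D,nl)→4050, (C,nl)→4080; best=760 via (C,hash)
  {BC}: card=200; try (B,hash)→300, (C,merge)→490, (B,nl_idx)→500, (B,merge)→520, (C,hash)→640, (C,nl)→1020 …(+1); best=300 via (B,hash)
  {ABD}: card=3200; try (A,hash)→1160, (D,hash)→1800, (B,hash)→2440, (A,merge)→3840, (D,merge)→4920, (A,nl_idx)→5480 …(+5); best=1160 via (A,hash)
  {ACD}: card=8000; try (A,hash)→2040, (D,hash)→2700, (C,hash)→2840, (A,merge)→9840, (D,merge)→12220, (A,nl_idx)→13560 …(+4); best=2040 via (A,hash)
  {ABC}: card=2000; try (A,hash)→980, (C,hash)→1280, (B,hash)→1780, (A,merge)→2380, (A,nl_idx)→3500, (C,merge)→4630 …(+5); best=980 via (A,hash)
  {BCD}: card=640; try (C,hash)→1280, (D,hash)→1620, (B,hash)→1760, (D,merge)→2740, (C,merge)→3910, (B,nl_idx)→5400 …(+4); best=1280 via (C,hash)
  {ABCD}: card=3200; try (A,hash)→2400, (D,hash)→4100, (C,hash)→4960, (A,nl_idx)→8320, (A,merge)→8600, (B,hash)→10240 …(+8); best=2400 via (A,hash)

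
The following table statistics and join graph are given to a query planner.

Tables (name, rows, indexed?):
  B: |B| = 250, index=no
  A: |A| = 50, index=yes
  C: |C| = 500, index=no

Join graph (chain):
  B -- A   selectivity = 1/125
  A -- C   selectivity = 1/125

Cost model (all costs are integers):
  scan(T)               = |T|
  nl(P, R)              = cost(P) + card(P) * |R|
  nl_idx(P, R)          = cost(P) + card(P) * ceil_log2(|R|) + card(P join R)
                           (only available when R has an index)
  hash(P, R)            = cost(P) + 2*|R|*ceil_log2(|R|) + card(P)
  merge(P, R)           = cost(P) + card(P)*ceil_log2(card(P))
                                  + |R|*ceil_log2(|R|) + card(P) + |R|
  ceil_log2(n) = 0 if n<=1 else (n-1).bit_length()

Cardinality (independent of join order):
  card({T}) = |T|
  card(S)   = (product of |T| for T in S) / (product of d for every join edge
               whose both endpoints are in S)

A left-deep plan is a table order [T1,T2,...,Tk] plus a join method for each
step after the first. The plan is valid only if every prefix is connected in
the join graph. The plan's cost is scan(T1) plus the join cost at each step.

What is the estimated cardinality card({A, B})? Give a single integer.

100

Tables in S: A(50), B(250)
Edges inside S: B-A(d=125)
numerator = 50 * 250 = 12500
denominator = 125 = 125
card(S) = 12500 / 125 = 100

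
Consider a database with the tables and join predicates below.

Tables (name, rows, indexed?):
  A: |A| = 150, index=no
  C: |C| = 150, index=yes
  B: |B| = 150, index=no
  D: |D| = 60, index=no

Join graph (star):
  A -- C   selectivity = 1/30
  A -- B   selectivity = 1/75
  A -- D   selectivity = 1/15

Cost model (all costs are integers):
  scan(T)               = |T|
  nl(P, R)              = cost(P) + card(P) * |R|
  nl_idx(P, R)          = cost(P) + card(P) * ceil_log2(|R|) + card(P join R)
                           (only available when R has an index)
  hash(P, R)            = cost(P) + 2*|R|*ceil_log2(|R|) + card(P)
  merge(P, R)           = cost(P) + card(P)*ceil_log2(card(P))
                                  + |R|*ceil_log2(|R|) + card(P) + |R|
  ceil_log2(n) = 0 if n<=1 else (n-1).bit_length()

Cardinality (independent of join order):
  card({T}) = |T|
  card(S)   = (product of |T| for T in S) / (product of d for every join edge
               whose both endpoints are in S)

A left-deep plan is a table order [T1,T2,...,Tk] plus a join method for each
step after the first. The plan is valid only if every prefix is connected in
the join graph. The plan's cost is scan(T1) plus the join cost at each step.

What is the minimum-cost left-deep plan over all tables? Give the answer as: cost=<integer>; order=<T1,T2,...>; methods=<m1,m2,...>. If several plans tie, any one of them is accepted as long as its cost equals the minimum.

Selinger DP (subsets sized 1..n):
  {A}: scan cost=150, card=150
  {C}: scan cost=150, card=150
  {B}: scan cost=150, card=150
  {D}: scan cost=60, card=60
  {AC}: card=750; try (C,nl_idx)→2100, (C,hash)→2700, (A,hash)→2700, (C,merge)→2850, (A,merge)→2850, (C,nl)→22650 …(+1); best=2100 via (C,nl_idx)
  {AB}: card=300; try (B,hash)→2700, (A,hash)→2700, (B,merge)→2850, (A,merge)→2850, (B,nl)→22650, (A,nl)→22650; best=2700 via (B,hash)
  {AD}: card=600; try (D,hash)→1020, (A,merge)→1830, (D,merge)→1920, (A,hash)→2520, (A,nl)→9060, (D,nl)→9150; best=1020 via (D,hash)
  {ABC}: card=1500; try (B,hash)→5250, (C,hash)→5400, (C,nl_idx)→6600, (C,merge)→7050, (B,merge)→11700, (C,nl)→47700 …(+1); best=5250 via (B,hash)
  {ACD}: card=3000; try (D,hash)→3570, (C,hash)→4020, (C,nl_idx)→8820, (C,merge)→8970, (D,merge)→10770, (D,nl)→47100 …(+1); best=3570 via (D,hash)
  {ABD}: card=1200; try (D,hash)→3720, (B,hash)→4020, (D,merge)→6120, (B,merge)→8970, (D,nl)→20700, (B,nl)→91020; best=3720 via (D,hash)
  {ABCD}: card=6000; try (C,hash)→7320, (D,hash)→7470, (B,hash)→8970, (C,nl_idx)→19320, (C,merge)→19470, (D,merge)→23670 …(+4); best=7320 via (C,hash)

cost=7320; order=A,B,D,C; methods=hash,hash,hash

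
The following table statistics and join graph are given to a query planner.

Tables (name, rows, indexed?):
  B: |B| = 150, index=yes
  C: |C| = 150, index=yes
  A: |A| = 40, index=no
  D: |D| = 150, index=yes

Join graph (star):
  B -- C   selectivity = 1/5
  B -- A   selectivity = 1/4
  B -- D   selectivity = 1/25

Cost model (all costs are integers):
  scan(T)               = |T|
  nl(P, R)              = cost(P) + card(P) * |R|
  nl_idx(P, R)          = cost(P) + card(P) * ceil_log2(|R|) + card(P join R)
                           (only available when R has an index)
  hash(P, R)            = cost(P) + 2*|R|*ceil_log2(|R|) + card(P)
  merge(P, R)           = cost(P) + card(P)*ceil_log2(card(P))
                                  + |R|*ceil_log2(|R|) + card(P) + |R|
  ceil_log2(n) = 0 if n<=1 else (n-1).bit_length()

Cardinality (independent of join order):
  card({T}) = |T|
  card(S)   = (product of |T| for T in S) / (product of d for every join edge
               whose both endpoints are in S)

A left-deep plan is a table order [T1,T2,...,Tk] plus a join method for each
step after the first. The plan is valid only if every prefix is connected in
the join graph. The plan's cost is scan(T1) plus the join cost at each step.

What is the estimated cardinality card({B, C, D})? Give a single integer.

27000

Tables in S: B(150), C(150), D(150)
Edges inside S: B-C(d=5), B-D(d=25)
numerator = 150 * 150 * 150 = 3375000
denominator = 5 * 25 = 125
card(S) = 3375000 / 125 = 27000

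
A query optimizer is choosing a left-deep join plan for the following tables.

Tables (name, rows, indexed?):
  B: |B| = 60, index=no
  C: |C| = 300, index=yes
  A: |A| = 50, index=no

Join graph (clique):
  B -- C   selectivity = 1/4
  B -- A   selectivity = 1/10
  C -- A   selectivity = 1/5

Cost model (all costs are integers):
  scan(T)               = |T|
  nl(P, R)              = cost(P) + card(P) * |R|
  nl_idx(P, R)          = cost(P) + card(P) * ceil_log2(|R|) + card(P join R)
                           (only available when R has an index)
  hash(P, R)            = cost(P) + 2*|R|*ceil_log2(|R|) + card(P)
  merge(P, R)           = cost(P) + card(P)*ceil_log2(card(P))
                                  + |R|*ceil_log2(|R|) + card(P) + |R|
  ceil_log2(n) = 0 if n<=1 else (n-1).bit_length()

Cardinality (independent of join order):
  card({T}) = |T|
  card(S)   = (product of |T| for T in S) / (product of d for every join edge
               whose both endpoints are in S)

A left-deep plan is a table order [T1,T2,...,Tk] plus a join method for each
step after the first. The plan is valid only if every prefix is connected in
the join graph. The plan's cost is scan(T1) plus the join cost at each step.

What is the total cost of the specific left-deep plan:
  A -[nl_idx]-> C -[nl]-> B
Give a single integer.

183500

step 1: scan A: cost=50, card=50
step 2: join C via nl_idx
    card(P join C) = 50*300/(5) = 3000
    cost = 50 + 50*9 + 3000 = 3500
step 3: join B via nl
    card(P join B) = 3000*60/(4*10) = 4500
    cost = 3500 + 3000*60 = 183500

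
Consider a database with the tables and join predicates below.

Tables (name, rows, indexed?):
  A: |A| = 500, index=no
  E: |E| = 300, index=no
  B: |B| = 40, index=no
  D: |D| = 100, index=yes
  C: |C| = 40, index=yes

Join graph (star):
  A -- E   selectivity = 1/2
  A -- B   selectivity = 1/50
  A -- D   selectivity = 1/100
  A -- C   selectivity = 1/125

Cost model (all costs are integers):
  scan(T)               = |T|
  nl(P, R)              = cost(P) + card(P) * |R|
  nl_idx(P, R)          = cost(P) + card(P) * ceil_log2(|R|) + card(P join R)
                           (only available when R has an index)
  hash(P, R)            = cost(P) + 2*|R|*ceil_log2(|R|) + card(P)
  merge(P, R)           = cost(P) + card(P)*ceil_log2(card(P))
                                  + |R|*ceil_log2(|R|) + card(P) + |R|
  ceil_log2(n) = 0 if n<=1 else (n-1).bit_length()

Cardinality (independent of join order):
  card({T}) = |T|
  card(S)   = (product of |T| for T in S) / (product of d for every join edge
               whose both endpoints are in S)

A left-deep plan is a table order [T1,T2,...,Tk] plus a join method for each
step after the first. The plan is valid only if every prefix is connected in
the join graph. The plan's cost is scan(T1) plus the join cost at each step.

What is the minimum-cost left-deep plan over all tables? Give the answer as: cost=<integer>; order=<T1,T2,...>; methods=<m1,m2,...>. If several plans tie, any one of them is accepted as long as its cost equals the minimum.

Selinger DP (subsets sized 1..n):
  {A}: scan cost=500, card=500
  {E}: scan cost=300, card=300
  {B}: scan cost=40, card=40
  {D}: scan cost=100, card=100
  {C}: scan cost=40, card=40
  {AE}: card=75000; try (E,hash)→6400, (A,merge)→8300, (E,merge)→8500, (A,hash)→9600, (A,nl)→150300, (E,nl)→150500; best=6400 via (E,hash)
  {AB}: card=400; try (B,hash)→1480, (A,merge)→5320, (B,merge)→5780, (A,hash)→9080, (A,nl)→20040, (B,nl)→20500; best=1480 via (B,hash)
  {AD}: card=500; try (D,hash)→2400, (D,nl_idx)→4500, (A,merge)→5900, (D,merge)→6300, (A,hash)→9200, (A,nl)→50100 …(+1); best=2400 via (D,hash)
  {AC}: card=160; try (C,hash)→1480, (C,nl_idx)→3660, (A,merge)→5320, (C,merge)→5780, (A,hash)→9080, (A,nl)→20040 …(+1); best=1480 via (C,hash)
  {ABE}: card=60000; try (E,hash)→7280, (E,merge)→8480, (B,hash)→81880, (E,nl)→121480, (B,merge)→1356680, (B,nl)→3006400; best=7280 via (E,hash)
  {ADE}: card=75000; try (E,hash)→8300, (E,merge)→10400, (D,hash)→82800, (E,nl)→152400, (D,nl_idx)→606400, (D,merge)→1357200 …(+1); best=8300 via (E,hash)
  {ACE}: card=24000; try (E,merge)→5920, (E,hash)→7040, (E,nl)→49480, (C,hash)→81880, (C,nl_idx)→480400, (C,merge)→1356680 …(+1); best=5920 via (E,merge)
  {ABD}: card=400; try (D,hash)→3280, (B,hash)→3380, (D,nl_idx)→4680, (D,merge)→6280, (B,merge)→7680, (B,nl)→22400 …(+1); best=3280 via (D,hash)
  {ABC}: card=128; try (B,hash)→2120, (C,hash)→2360, (B,merge)→3200, (C,nl_idx)→4008, (C,merge)→5760, (B,nl)→7880 …(+1); best=2120 via (B,hash)
  {ACD}: card=160; try (D,nl_idx)→2760, (D,hash)→3040, (C,hash)→3380, (D,merge)→3720, (C,nl_idx)→5560, (C,merge)→7680 …(+2); best=2760 via (D,nl_idx)
  {ABDE}: card=60000; try (E,hash)→9080, (E,merge)→10280, (D,hash)→68680, (B,hash)→83780, (E,nl)→123280, (D,nl_idx)→487280 …(+4); best=9080 via (E,hash)
  {ABCE}: card=19200; try (E,merge)→6144, (E,hash)→7648, (B,hash)→30400, (E,nl)→40520, (C,hash)→67760, (C,nl_idx)→386480 …(+4); best=6144 via (E,merge)
  {ACDE}: card=24000; try (E,merge)→7200, (E,hash)→8320, (D,hash)→31320, (E,nl)→50760, (C,hash)→83780, (D,nl_idx)→197920 …(+5); best=7200 via (E,merge)
  {ABCD}: card=128; try (D,nl_idx)→3144, (B,hash)→3400, (D,hash)→3648, (D,merge)→3944, (C,hash)→4160, (B,merge)→4480 …(+5); best=3144 via (D,nl_idx)
  {ABCDE}: card=19200; try (E,merge)→7168, (E,hash)→8672, (D,hash)→26744, (B,hash)→31680, (E,nl)→41544, (C,hash)→69560 …(+8); best=7168 via (E,merge)

cost=7168; order=A,C,B,D,E; methods=hash,hash,nl_idx,merge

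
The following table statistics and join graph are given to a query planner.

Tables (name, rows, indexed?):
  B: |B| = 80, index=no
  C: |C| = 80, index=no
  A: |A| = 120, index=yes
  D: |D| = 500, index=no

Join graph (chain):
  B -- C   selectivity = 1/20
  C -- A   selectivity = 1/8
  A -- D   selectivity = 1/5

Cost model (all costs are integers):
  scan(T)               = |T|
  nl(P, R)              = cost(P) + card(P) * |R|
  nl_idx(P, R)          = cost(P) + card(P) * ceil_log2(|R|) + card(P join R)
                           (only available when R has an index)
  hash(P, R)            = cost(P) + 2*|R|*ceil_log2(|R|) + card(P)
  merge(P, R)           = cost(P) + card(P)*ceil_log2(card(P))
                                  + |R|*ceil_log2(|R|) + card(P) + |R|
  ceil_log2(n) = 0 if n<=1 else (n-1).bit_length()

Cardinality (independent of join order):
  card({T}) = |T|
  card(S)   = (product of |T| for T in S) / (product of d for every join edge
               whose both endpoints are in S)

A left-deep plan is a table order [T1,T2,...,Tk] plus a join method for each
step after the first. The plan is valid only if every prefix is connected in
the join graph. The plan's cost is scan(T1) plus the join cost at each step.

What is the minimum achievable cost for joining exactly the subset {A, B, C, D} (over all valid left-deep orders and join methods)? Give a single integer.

Selinger DP over subsets of {A,B,C,D}:
  {B}: scan cost=80, card=80
  {C}: scan cost=80, card=80
  {A}: scan cost=120, card=120
  {D}: scan cost=500, card=500
  {BC}: card=320; try (C,hash)→1280, (B,hash)→1280, (C,merge)→1360, (B,merge)→1360, (C,nl)→6480, (B,nl)→6480; best=1280 via (C,hash)
  {AC}: card=1200; try (C,hash)→1360, (A,merge)→1680, (C,merge)→1720, (A,hash)→1840, (A,nl_idx)→1840, (A,nl)→9680 …(+1); best=1360 via (C,hash)
  {AD}: card=12000; try (A,hash)→2680, (D,merge)→6080, (A,merge)→6460, (D,hash)→9240, (A,nl_idx)→16000, (D,nl)→60120 …(+1); best=2680 via (A,hash)
  {ABC}: card=4800; try (A,hash)→3280, (B,hash)→3680, (A,merge)→5440, (A,nl_idx)→8320, (B,merge)→16400, (A,nl)→39680 …(+1); best=3280 via (A,hash)
  {ACD}: card=120000; try (D,hash)→11560, (C,hash)→15800, (D,merge)→20760, (C,merge)→183320, (D,nl)→601360, (C,nl)→962680; best=11560 via (D,hash)
  {ABCD}: card=480000; try (D,hash)→17080, (D,merge)→75480, (B,hash)→132680, (B,merge)→2172200, (D,nl)→2403280, (B,nl)→9611560; best=17080 via (D,hash)

17080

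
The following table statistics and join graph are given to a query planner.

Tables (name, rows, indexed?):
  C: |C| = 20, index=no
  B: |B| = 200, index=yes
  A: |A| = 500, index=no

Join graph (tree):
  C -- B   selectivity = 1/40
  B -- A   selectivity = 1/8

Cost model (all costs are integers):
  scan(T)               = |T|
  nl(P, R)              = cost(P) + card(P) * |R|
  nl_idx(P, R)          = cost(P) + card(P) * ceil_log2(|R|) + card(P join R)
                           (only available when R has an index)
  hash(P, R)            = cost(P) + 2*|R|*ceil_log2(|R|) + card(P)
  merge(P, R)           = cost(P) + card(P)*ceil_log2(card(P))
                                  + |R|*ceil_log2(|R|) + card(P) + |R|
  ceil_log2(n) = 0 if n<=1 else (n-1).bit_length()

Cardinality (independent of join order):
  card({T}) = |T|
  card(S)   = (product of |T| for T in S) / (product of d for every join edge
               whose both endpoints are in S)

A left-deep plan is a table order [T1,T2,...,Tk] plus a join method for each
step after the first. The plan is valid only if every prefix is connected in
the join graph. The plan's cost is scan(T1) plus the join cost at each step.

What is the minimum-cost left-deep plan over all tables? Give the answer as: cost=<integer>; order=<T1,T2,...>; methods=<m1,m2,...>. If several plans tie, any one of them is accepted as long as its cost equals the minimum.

Selinger DP (subsets sized 1..n):
  {C}: scan cost=20, card=20
  {B}: scan cost=200, card=200
  {A}: scan cost=500, card=500
  {BC}: card=100; try (B,nl_idx)→280, (C,hash)→600, (B,merge)→1940, (C,merge)→2120, (B,hash)→3240, (B,nl)→4020 …(+1); best=280 via (B,nl_idx)
  {AB}: card=12500; try (B,hash)→4200, (A,merge)→7000, (B,merge)→7300, (A,hash)→9400, (B,nl_idx)→17000, (A,nl)→100200 …(+1); best=4200 via (B,hash)
  {ABC}: card=6250; try (A,merge)→6080, (A,hash)→9380, (C,hash)→16900, (A,nl)→50280, (C,merge)→191820, (C,nl)→254200; best=6080 via (A,merge)

cost=6080; order=C,B,A; methods=nl_idx,merge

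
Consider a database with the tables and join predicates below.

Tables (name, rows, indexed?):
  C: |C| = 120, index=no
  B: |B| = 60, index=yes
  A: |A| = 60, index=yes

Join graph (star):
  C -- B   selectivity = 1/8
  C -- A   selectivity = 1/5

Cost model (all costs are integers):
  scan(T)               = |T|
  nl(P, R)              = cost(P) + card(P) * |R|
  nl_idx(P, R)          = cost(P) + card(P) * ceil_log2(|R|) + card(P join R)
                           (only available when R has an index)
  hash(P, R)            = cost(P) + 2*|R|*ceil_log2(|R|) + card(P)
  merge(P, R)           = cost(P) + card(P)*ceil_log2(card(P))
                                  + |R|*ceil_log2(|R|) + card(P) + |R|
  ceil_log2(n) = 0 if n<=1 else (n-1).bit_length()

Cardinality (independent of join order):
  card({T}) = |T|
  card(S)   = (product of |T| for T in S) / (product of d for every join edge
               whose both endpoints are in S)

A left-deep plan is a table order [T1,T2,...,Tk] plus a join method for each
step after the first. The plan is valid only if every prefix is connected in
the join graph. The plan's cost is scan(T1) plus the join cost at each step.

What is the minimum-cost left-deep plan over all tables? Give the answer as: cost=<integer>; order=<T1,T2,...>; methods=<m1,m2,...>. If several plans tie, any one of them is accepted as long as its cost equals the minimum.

Selinger DP (subsets sized 1..n):
  {C}: scan cost=120, card=120
  {B}: scan cost=60, card=60
  {A}: scan cost=60, card=60
  {BC}: card=900; try (B,hash)→960, (C,merge)→1440, (B,merge)→1500, (B,nl_idx)→1740, (C,hash)→1800, (C,nl)→7260 …(+1); best=960 via (B,hash)
  {AC}: card=1440; try (A,hash)→960, (C,merge)→1440, (A,merge)→1500, (C,hash)→1800, (A,nl_idx)→2280, (C,nl)→7260 …(+1); best=960 via (A,hash)
  {ABC}: card=10800; try (A,hash)→2580, (B,hash)→3120, (A,merge)→11280, (A,nl_idx)→17160, (B,merge)→18660, (B,nl_idx)→20400 …(+2); best=2580 via (A,hash)

cost=2580; order=C,B,A; methods=hash,hash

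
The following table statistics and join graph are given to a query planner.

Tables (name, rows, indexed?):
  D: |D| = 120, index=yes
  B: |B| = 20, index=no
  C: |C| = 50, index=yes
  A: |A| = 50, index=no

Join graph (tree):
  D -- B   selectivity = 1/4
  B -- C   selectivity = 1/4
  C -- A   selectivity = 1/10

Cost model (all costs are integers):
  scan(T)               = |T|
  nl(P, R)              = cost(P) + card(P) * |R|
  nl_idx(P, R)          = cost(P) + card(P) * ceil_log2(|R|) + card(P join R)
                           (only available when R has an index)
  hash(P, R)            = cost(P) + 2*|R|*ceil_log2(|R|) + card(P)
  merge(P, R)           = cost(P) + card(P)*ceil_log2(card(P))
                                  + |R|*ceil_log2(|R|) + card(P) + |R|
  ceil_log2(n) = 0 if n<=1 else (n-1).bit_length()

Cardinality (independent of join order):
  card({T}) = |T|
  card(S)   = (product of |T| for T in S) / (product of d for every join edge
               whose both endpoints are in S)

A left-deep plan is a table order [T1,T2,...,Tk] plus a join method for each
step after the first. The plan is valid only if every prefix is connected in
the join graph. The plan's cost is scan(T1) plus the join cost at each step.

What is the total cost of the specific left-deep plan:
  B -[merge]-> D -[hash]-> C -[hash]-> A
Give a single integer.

step 1: scan B: cost=20, card=20
step 2: join D via merge
    card(P join D) = 20*120/(4) = 600
    cost = 20 + 20*5 + 120*7 + 20 + 120 = 1100
step 3: join C via hash
    card(P join C) = 600*50/(4) = 7500
    cost = 1100 + 2*50*6 + 600 = 2300
step 4: join A via hash
    card(P join A) = 7500*50/(10) = 37500
    cost = 2300 + 2*50*6 + 7500 = 10400

10400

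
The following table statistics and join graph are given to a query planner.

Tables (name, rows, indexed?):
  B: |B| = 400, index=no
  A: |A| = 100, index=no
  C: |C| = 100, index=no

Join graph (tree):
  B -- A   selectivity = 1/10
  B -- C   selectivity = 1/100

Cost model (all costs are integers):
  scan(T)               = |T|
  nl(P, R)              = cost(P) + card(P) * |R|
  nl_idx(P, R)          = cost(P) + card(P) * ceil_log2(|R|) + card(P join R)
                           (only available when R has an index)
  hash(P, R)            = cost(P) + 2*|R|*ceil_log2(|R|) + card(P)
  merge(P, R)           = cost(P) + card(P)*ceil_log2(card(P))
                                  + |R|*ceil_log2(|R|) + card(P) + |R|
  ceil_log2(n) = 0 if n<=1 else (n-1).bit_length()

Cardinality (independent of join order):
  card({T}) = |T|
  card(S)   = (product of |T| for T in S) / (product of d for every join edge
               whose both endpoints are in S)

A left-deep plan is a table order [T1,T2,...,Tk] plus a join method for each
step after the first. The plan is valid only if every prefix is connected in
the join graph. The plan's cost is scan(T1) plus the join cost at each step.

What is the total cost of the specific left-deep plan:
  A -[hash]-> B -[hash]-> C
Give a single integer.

step 1: scan A: cost=100, card=100
step 2: join B via hash
    card(P join B) = 100*400/(10) = 4000
    cost = 100 + 2*400*9 + 100 = 7400
step 3: join C via hash
    card(P join C) = 4000*100/(100) = 4000
    cost = 7400 + 2*100*7 + 4000 = 12800

12800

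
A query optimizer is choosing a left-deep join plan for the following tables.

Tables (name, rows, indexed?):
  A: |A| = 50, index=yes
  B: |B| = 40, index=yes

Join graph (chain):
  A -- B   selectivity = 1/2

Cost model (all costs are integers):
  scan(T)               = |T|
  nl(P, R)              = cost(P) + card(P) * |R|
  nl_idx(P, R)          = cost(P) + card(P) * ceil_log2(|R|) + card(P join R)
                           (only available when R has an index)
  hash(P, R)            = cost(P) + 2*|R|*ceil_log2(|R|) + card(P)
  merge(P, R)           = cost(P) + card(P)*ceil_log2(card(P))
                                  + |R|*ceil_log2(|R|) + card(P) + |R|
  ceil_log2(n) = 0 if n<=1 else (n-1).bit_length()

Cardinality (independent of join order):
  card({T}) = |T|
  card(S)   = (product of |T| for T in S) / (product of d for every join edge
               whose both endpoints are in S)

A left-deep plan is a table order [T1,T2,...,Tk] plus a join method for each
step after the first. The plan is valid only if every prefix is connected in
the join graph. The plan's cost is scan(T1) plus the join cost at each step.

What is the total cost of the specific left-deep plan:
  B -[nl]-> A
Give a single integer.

2040

step 1: scan B: cost=40, card=40
step 2: join A via nl
    card(P join A) = 40*50/(2) = 1000
    cost = 40 + 40*50 = 2040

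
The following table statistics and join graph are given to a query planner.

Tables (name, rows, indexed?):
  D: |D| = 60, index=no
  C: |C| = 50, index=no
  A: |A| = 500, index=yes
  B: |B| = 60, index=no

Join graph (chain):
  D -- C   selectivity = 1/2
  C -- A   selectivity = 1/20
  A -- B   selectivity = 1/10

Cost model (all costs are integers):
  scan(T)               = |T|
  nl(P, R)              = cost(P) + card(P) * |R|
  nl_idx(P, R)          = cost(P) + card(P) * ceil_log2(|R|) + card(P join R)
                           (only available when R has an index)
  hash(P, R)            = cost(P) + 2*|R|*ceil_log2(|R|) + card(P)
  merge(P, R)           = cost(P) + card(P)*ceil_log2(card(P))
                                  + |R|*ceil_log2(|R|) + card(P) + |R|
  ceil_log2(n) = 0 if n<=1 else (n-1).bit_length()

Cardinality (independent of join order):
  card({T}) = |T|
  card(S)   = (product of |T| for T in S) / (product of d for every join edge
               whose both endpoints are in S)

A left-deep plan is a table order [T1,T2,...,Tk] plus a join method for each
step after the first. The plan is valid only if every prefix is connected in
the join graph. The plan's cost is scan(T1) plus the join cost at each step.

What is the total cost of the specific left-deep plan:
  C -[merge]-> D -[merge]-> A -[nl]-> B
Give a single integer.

step 1: scan C: cost=50, card=50
step 2: join D via merge
    card(P join D) = 50*60/(2) = 1500
    cost = 50 + 50*6 + 60*6 + 50 + 60 = 820
step 3: join A via merge
    card(P join A) = 1500*500/(20) = 37500
    cost = 820 + 1500*11 + 500*9 + 1500 + 500 = 23820
step 4: join B via nl
    card(P join B) = 37500*60/(10) = 225000
    cost = 23820 + 37500*60 = 2273820

2273820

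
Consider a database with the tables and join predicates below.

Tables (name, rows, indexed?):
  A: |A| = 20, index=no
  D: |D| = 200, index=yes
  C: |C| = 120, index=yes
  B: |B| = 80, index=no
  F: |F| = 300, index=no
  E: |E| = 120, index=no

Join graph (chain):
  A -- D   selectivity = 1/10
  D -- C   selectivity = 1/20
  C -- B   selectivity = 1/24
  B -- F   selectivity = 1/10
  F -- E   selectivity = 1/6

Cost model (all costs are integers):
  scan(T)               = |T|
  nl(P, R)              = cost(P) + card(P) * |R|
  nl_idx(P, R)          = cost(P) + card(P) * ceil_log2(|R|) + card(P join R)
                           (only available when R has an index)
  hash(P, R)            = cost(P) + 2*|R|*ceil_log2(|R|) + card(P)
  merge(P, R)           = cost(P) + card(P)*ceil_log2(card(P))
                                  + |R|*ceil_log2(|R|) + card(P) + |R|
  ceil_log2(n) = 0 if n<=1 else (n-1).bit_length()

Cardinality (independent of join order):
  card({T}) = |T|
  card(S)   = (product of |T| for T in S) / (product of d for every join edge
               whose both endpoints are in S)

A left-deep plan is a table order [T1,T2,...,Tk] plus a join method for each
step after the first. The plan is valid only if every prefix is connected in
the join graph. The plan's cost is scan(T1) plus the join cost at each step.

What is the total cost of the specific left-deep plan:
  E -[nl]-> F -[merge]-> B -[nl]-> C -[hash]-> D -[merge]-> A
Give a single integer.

61324080

step 1: scan E: cost=120, card=120
step 2: join F via nl
    card(P join F) = 120*300/(6) = 6000
    cost = 120 + 120*300 = 36120
step 3: join B via merge
    card(P join B) = 6000*80/(10) = 48000
    cost = 36120 + 6000*13 + 80*7 + 6000 + 80 = 120760
step 4: join C via nl
    card(P join C) = 48000*120/(24) = 240000
    cost = 120760 + 48000*120 = 5880760
step 5: join D via hash
    card(P join D) = 240000*200/(20) = 2400000
    cost = 5880760 + 2*200*8 + 240000 = 6123960
step 6: join A via merge
    card(P join A) = 2400000*20/(10) = 4800000
    cost = 6123960 + 2400000*22 + 20*5 + 2400000 + 20 = 61324080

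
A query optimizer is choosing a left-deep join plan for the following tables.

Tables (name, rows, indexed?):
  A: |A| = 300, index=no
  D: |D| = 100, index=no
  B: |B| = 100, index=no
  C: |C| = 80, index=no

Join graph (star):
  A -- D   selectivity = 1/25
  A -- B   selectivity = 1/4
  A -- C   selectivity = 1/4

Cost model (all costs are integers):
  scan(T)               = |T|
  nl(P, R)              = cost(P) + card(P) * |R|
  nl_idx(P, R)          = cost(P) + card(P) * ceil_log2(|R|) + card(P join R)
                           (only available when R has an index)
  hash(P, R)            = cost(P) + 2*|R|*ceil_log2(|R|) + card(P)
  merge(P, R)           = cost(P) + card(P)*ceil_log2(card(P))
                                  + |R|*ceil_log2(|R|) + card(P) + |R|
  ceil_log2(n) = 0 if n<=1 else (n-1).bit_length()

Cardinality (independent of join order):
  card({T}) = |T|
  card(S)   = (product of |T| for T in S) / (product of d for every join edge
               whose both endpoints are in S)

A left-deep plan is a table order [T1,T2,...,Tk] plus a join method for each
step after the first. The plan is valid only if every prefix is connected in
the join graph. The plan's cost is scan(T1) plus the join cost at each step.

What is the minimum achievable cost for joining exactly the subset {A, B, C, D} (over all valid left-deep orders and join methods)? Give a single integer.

Selinger DP over subsets of {A,B,C,D}:
  {A}: scan cost=300, card=300
  {D}: scan cost=100, card=100
  {B}: scan cost=100, card=100
  {C}: scan cost=80, card=80
  {AD}: card=1200; try (D,hash)→2000, (A,merge)→3900, (D,merge)→4100, (A,hash)→5600, (A,nl)→30100, (D,nl)→30300; best=2000 via (D,hash)
  {AB}: card=7500; try (B,hash)→2000, (A,merge)→3900, (B,merge)→4100, (A,hash)→5600, (A,nl)→30100, (B,nl)→30300; best=2000 via (B,hash)
  {AC}: card=6000; try (C,hash)→1720, (A,merge)→3720, (C,merge)→3940, (A,hash)→5560, (A,nl)→24080, (C,nl)→24300; best=1720 via (C,hash)
  {ABD}: card=30000; try (B,hash)→4600, (D,hash)→10900, (B,merge)→17200, (D,merge)→107800, (B,nl)→122000, (D,nl)→752000; best=4600 via (B,hash)
  {ACD}: card=24000; try (C,hash)→4320, (D,hash)→9120, (C,merge)→17040, (D,merge)→86520, (C,nl)→98000, (D,nl)→601720; best=4320 via (C,hash)
  {ABC}: card=150000; try (B,hash)→9120, (C,hash)→10620, (B,merge)→86520, (C,merge)→107640, (B,nl)→601720, (C,nl)→602000; best=9120 via (B,hash)
  {ABCD}: card=600000; try (B,hash)→29720, (C,hash)→35720, (D,hash)→160520, (B,merge)→389120, (C,merge)→485240, (B,nl)→2404320 …(+3); best=29720 via (B,hash)

29720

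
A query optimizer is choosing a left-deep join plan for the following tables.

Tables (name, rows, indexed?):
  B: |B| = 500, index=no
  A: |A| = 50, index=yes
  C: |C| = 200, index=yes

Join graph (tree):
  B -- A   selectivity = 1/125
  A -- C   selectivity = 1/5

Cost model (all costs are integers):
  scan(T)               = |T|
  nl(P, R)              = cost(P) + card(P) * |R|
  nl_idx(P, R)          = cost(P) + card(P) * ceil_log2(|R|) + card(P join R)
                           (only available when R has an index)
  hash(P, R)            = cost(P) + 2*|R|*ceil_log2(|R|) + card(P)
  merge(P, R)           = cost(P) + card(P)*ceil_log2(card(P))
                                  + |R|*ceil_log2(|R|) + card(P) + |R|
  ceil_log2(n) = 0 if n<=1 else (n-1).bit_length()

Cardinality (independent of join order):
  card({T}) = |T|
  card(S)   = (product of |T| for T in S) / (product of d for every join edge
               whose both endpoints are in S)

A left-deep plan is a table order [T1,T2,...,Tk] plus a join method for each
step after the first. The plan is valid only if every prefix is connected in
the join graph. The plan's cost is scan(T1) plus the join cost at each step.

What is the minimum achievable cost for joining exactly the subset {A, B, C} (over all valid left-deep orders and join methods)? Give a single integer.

Selinger DP over subsets of {A,B,C}:
  {B}: scan cost=500, card=500
  {A}: scan cost=50, card=50
  {C}: scan cost=200, card=200
  {AB}: card=200; try (A,hash)→1600, (A,nl_idx)→3700, (B,merge)→5400, (A,merge)→5850, (B,hash)→9100, (B,nl)→25050 …(+1); best=1600 via (A,hash)
  {AC}: card=2000; try (A,hash)→1000, (C,merge)→2200, (A,merge)→2350, (C,nl_idx)→2450, (C,hash)→3300, (A,nl_idx)→3400 …(+2); best=1000 via (A,hash)
  {ABC}: card=8000; try (C,hash)→5000, (C,merge)→5200, (C,nl_idx)→11200, (B,hash)→12000, (B,merge)→30000, (C,nl)→41600 …(+1); best=5000 via (C,hash)

5000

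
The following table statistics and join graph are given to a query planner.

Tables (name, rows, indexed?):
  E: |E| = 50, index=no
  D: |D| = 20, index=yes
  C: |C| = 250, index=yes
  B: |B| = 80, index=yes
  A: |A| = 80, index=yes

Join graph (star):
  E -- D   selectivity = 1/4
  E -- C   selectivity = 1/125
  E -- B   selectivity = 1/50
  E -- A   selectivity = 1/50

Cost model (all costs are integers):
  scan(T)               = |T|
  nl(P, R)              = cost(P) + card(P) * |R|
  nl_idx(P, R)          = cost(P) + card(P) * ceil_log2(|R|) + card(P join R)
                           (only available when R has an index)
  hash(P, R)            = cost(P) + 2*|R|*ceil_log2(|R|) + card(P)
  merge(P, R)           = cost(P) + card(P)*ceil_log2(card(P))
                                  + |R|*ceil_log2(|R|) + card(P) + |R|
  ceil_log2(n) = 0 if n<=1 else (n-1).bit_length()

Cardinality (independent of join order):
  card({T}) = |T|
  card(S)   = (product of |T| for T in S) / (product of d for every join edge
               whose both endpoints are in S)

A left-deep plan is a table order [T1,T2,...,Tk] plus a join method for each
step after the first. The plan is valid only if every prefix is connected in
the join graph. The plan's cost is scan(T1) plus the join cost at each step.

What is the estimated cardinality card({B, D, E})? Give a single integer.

Tables in S: B(80), D(20), E(50)
Edges inside S: E-D(d=4), E-B(d=50)
numerator = 80 * 20 * 50 = 80000
denominator = 4 * 50 = 200
card(S) = 80000 / 200 = 400

400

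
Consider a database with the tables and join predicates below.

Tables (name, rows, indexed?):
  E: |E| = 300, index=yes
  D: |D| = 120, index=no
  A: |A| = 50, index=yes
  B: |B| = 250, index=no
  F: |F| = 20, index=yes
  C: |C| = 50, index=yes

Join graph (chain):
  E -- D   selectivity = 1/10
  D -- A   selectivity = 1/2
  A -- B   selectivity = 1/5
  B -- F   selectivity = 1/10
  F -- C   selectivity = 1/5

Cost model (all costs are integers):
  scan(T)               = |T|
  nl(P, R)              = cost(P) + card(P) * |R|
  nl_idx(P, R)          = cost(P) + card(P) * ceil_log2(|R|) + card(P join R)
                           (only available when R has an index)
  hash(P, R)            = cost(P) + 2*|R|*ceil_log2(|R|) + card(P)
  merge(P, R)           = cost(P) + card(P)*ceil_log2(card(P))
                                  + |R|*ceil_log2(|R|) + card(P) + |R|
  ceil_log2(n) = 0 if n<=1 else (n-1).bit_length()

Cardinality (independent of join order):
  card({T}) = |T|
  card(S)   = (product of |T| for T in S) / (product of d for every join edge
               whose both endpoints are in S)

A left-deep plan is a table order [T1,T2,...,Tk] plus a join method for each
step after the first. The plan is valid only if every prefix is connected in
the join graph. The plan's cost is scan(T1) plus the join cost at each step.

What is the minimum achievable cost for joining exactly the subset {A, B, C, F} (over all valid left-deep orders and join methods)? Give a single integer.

7400

Selinger DP over subsets of {A,B,C,F}:
  {A}: scan cost=50, card=50
  {B}: scan cost=250, card=250
  {F}: scan cost=20, card=20
  {C}: scan cost=50, card=50
  {AB}: card=2500; try (A,hash)→1100, (B,merge)→2650, (A,merge)→2850, (B,hash)→4100, (A,nl_idx)→4250, (B,nl)→12550 …(+1); best=1100 via (A,hash)
  {BF}: card=500; try (F,hash)→700, (F,nl_idx)→2000, (B,merge)→2390, (F,merge)→2620, (B,hash)→4040, (B,nl)→5020 …(+1); best=700 via (F,hash)
  {CF}: card=200; try (F,hash)→300, (C,nl_idx)→340, (C,merge)→490, (F,nl_idx)→500, (F,merge)→520, (C,hash)→640 …(+2); best=300 via (F,hash)
  {ABF}: card=5000; try (A,hash)→1800, (F,hash)→3800, (A,merge)→6050, (A,nl_idx)→8700, (F,nl_idx)→18600, (A,nl)→25700 …(+2); best=1800 via (A,hash)
  {BCF}: card=5000; try (C,hash)→1800, (B,merge)→4350, (B,hash)→4500, (C,merge)→6050, (C,nl_idx)→8700, (C,nl)→25700 …(+1); best=1800 via (C,hash)
  {ABCF}: card=50000; try (C,hash)→7400, (A,hash)→7400, (C,merge)→72150, (A,merge)→72150, (C,nl_idx)→81800, (A,nl_idx)→81800 …(+2); best=7400 via (C,hash)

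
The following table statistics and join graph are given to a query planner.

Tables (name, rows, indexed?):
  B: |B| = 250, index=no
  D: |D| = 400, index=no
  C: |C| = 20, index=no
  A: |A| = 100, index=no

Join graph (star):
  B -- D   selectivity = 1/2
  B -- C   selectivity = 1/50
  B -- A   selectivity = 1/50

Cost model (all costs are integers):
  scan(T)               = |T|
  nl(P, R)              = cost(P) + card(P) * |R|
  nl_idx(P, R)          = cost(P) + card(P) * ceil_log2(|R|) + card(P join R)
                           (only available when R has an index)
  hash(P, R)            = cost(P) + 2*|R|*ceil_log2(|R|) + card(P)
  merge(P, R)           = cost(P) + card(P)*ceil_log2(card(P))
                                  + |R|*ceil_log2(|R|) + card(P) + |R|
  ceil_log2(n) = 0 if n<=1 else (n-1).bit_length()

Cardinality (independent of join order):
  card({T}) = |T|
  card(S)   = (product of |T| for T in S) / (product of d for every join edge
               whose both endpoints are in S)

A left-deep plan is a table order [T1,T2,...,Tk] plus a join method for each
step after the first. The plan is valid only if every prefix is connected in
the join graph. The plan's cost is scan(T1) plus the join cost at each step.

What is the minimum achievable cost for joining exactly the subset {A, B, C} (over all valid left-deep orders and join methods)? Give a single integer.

Selinger DP over subsets of {A,B,C}:
  {B}: scan cost=250, card=250
  {C}: scan cost=20, card=20
  {A}: scan cost=100, card=100
  {BC}: card=100; try (C,hash)→700, (B,merge)→2390, (C,merge)→2620, (B,hash)→4040, (B,nl)→5020, (C,nl)→5250; best=700 via (C,hash)
  {AB}: card=500; try (A,hash)→1900, (B,merge)→3150, (A,merge)→3300, (B,hash)→4200, (B,nl)→25100, (A,nl)→25250; best=1900 via (A,hash)
  {ABC}: card=200; try (A,hash)→2200, (A,merge)→2300, (C,hash)→2600, (C,merge)→7020, (A,nl)→10700, (C,nl)→11900; best=2200 via (A,hash)

2200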